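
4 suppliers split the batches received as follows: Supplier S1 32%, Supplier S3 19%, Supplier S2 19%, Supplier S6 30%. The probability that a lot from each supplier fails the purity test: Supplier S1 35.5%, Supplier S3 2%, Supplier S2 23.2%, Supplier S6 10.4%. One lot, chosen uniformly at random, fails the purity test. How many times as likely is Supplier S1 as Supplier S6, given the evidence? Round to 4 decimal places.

3.6410

By Bayes' rule, posterior ∝ prior × likelihood:
  Supplier S1: 0.32 × 0.355 = 0.1136
  Supplier S3: 0.19 × 0.02 = 0.0038
  Supplier S2: 0.19 × 0.232 = 0.04408
  Supplier S6: 0.3 × 0.104 = 0.0312
Total = 0.19268.
The ratio is 0.1136 / 0.0312 (the normalizer cancels) = 3.6410.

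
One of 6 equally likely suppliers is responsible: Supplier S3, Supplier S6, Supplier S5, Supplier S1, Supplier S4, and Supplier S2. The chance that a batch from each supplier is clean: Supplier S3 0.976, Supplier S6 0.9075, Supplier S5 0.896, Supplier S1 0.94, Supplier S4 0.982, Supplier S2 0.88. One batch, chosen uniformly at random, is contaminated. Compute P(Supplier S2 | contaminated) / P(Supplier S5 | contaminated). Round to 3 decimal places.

1.154

Taking complements, P(contaminated | each) = Supplier S3 0.024, Supplier S6 0.0925, Supplier S5 0.104, Supplier S1 0.06, Supplier S4 0.018, Supplier S2 0.12.
Since the prior is uniform, the posterior is proportional to the likelihood:
  Supplier S3: 0.024
  Supplier S6: 0.0925
  Supplier S5: 0.104
  Supplier S1: 0.06
  Supplier S4: 0.018
  Supplier S2: 0.12
Total = 0.4185.
The ratio is 0.12 / 0.104 (the normalizer cancels) = 1.154.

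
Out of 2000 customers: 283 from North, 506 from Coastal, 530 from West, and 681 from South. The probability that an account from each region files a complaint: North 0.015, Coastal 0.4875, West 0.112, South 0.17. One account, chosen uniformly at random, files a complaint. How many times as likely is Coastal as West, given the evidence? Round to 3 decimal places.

Unnormalized posteriors (prior × likelihood):
  North: 0.1415 × 0.015 = 0.0021225
  Coastal: 0.253 × 0.4875 = 0.1233375
  West: 0.265 × 0.112 = 0.02968
  South: 0.3405 × 0.17 = 0.057885
Sum = 0.213025.
The ratio is 0.1233375 / 0.02968 (the normalizer cancels) = 4.156.

4.156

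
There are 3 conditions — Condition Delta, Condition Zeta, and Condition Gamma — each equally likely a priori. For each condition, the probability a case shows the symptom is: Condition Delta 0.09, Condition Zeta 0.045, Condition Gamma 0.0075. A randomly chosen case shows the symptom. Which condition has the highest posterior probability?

With a uniform prior (1/3 each), posterior ∝ likelihood:
  Condition Delta: 0.09
  Condition Zeta: 0.045
  Condition Gamma: 0.0075
Total = 0.1425.
Largest term belongs to Condition Delta, so Condition Delta is most probable.

Condition Delta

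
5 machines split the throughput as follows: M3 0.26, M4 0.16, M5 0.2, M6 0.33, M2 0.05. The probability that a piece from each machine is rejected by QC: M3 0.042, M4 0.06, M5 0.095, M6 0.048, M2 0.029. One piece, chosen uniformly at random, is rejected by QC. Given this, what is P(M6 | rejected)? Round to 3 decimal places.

0.279

Compute prior × likelihood for every hypothesis:
  M3: 0.26 × 0.042 = 0.01092
  M4: 0.16 × 0.06 = 0.0096
  M5: 0.2 × 0.095 = 0.019
  M6: 0.33 × 0.048 = 0.01584
  M2: 0.05 × 0.029 = 0.00145
Normalizing constant = 0.05681.
P(M6 | evidence) = 0.01584 / 0.05681 ≈ 0.279.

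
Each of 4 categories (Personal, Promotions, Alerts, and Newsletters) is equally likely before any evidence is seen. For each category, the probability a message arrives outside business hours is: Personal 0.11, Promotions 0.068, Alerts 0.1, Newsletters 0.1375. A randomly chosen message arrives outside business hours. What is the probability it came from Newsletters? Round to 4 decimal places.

Since the prior is uniform, the posterior is proportional to the likelihood:
  Personal: 0.11
  Promotions: 0.068
  Alerts: 0.1
  Newsletters: 0.1375
Normalizing constant = 0.4155.
P(Newsletters | evidence) = 0.1375 / 0.4155 ≈ 0.3309.

0.3309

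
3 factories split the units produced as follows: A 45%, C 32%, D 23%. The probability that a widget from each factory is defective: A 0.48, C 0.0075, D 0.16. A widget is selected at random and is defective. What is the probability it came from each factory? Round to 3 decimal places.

By Bayes' rule, posterior ∝ prior × likelihood:
  A: 0.45 × 0.48 = 0.216
  C: 0.32 × 0.0075 = 0.0024
  D: 0.23 × 0.16 = 0.0368
Total = 0.2552.
P(A | defective) = 0.216/0.2552 ≈ 0.846
P(C | defective) = 0.0024/0.2552 ≈ 0.009
P(D | defective) = 0.0368/0.2552 ≈ 0.144
(Check: 0.846+0.009+0.144 = 0.999.)

A 0.846, C 0.009, D 0.144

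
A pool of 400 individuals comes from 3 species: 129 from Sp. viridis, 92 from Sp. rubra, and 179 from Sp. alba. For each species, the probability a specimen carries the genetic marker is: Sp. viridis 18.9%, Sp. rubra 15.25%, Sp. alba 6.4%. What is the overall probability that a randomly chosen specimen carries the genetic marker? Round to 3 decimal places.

Compute prior × likelihood for every hypothesis:
  Sp. viridis: 0.3225 × 0.189 = 0.0609525
  Sp. rubra: 0.23 × 0.1525 = 0.035075
  Sp. alba: 0.4475 × 0.064 = 0.02864
P(marker) = 0.0609525 + 0.035075 + 0.02864 = 0.1246675 → 0.125.

0.125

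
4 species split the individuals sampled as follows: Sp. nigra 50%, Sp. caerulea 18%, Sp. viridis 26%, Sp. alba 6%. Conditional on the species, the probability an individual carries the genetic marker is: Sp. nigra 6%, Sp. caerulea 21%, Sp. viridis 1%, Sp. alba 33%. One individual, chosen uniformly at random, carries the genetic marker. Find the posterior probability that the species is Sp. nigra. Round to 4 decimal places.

0.3326

Compute prior × likelihood for every hypothesis:
  Sp. nigra: 0.5 × 0.06 = 0.03
  Sp. caerulea: 0.18 × 0.21 = 0.0378
  Sp. viridis: 0.26 × 0.01 = 0.0026
  Sp. alba: 0.06 × 0.33 = 0.0198
Total = 0.0902.
P(Sp. nigra | evidence) = 0.03 / 0.0902 ≈ 0.3326.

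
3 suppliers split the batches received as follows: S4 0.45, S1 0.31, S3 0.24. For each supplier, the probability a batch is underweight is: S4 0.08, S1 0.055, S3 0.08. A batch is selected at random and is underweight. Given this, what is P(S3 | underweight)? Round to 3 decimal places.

Prior × likelihood for each hypothesis:
  S4: 0.45 × 0.08 = 0.036
  S1: 0.31 × 0.055 = 0.01705
  S3: 0.24 × 0.08 = 0.0192
Total = 0.07225.
P(S3 | evidence) = 0.0192 / 0.07225 ≈ 0.266.

0.266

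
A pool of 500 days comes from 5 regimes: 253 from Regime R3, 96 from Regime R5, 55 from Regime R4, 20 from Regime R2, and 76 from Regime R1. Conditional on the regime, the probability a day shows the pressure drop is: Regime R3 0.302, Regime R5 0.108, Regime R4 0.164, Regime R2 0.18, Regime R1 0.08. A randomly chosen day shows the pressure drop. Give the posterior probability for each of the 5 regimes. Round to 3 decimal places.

Regime R3 0.724, Regime R5 0.098, Regime R4 0.086, Regime R2 0.034, Regime R1 0.058

Unnormalized posteriors (prior × likelihood):
  Regime R3: 0.506 × 0.302 = 0.152812
  Regime R5: 0.192 × 0.108 = 0.020736
  Regime R4: 0.11 × 0.164 = 0.01804
  Regime R2: 0.04 × 0.18 = 0.0072
  Regime R1: 0.152 × 0.08 = 0.01216
Normalizing constant = 0.210948.
P(Regime R3 | drop) = 0.152812/0.210948 ≈ 0.724
P(Regime R5 | drop) = 0.020736/0.210948 ≈ 0.098
P(Regime R4 | drop) = 0.01804/0.210948 ≈ 0.086
P(Regime R2 | drop) = 0.0072/0.210948 ≈ 0.034
P(Regime R1 | drop) = 0.01216/0.210948 ≈ 0.058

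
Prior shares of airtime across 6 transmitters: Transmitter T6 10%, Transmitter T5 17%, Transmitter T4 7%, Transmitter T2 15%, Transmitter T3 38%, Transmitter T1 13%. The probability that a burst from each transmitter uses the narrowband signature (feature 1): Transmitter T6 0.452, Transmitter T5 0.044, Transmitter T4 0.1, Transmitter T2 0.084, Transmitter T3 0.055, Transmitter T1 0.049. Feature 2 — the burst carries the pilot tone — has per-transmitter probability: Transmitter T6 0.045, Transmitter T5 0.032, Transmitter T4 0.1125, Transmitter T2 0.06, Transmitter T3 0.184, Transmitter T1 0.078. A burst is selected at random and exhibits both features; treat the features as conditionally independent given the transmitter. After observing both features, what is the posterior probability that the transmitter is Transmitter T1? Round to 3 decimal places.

Prior × likelihood for each hypothesis:
  Transmitter T6: 0.1 × 0.452 × 0.045 = 0.002034
  Transmitter T5: 0.17 × 0.044 × 0.032 = 0.00023936
  Transmitter T4: 0.07 × 0.1 × 0.1125 = 0.0007875
  Transmitter T2: 0.15 × 0.084 × 0.06 = 0.000756
  Transmitter T3: 0.38 × 0.055 × 0.184 = 0.0038456
  Transmitter T1: 0.13 × 0.049 × 0.078 = 0.00049686
Normalizing constant = 0.00815932.
P(Transmitter T1 | evidence) = 0.00049686 / 0.00815932 ≈ 0.061.

0.061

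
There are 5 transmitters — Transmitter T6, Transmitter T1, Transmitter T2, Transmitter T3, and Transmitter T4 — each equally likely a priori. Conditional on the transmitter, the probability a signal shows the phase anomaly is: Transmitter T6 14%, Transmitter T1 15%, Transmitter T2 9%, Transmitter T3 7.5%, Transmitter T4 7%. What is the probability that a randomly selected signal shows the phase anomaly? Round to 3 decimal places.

Since the prior is uniform, the posterior is proportional to the likelihood:
  Transmitter T6: 0.14
  Transmitter T1: 0.15
  Transmitter T2: 0.09
  Transmitter T3: 0.075
  Transmitter T4: 0.07
P(anomaly) = (1/5) × (0.14 + 0.15 + 0.09 + 0.075 + 0.07) = 0.525/5 ≈ 0.105.

0.105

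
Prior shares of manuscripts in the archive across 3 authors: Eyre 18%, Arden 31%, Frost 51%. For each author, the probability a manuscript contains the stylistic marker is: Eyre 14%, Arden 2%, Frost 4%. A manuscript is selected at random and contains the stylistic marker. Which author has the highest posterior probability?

Eyre

Prior × likelihood for each hypothesis:
  Eyre: 0.18 × 0.14 = 0.0252
  Arden: 0.31 × 0.02 = 0.0062
  Frost: 0.51 × 0.04 = 0.0204
Total = 0.0518.
Largest term belongs to Eyre, so Eyre is most probable.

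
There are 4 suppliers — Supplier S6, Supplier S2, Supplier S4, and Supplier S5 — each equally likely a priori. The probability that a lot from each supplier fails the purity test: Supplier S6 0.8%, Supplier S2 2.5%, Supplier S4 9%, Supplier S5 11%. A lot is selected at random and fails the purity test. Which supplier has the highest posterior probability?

Supplier S5

Since the prior is uniform, the posterior is proportional to the likelihood:
  Supplier S6: 0.008
  Supplier S2: 0.025
  Supplier S4: 0.09
  Supplier S5: 0.11
Total = 0.233.
Largest term belongs to Supplier S5, so Supplier S5 is most probable.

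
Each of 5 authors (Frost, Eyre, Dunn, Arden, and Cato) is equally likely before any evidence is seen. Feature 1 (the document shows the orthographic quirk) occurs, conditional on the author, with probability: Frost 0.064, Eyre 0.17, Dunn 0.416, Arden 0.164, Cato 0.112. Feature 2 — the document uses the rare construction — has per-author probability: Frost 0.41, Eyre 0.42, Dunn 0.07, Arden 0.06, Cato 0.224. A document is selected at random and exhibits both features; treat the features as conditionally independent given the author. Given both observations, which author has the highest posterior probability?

With a uniform prior (1/5 each), posterior ∝ likelihood:
  Frost: 0.064 × 0.41 = 0.02624
  Eyre: 0.17 × 0.42 = 0.0714
  Dunn: 0.416 × 0.07 = 0.02912
  Arden: 0.164 × 0.06 = 0.00984
  Cato: 0.112 × 0.224 = 0.025088
Sum = 0.161688.
Largest term belongs to Eyre, so Eyre is most probable.

Eyre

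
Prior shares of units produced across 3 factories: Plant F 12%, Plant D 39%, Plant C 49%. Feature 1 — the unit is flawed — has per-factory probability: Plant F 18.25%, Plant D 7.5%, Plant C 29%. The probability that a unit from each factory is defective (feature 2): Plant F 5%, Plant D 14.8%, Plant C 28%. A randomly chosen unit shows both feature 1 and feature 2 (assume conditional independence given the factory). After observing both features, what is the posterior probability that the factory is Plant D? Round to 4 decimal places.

0.0957

Prior × likelihood for each hypothesis:
  Plant F: 0.12 × 0.1825 × 0.05 = 0.001095
  Plant D: 0.39 × 0.075 × 0.148 = 0.004329
  Plant C: 0.49 × 0.29 × 0.28 = 0.039788
Sum = 0.045212.
P(Plant D | evidence) = 0.004329 / 0.045212 ≈ 0.0957.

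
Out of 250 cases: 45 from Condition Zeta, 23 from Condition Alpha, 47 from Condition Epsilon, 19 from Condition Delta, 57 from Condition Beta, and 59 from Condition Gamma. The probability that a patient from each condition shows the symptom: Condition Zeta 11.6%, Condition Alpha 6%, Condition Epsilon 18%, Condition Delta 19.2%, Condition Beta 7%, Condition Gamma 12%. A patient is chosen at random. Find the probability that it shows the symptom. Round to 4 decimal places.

Prior × likelihood for each hypothesis:
  Condition Zeta: 0.18 × 0.116 = 0.02088
  Condition Alpha: 0.092 × 0.06 = 0.00552
  Condition Epsilon: 0.188 × 0.18 = 0.03384
  Condition Delta: 0.076 × 0.192 = 0.014592
  Condition Beta: 0.228 × 0.07 = 0.01596
  Condition Gamma: 0.236 × 0.12 = 0.02832
P(symptomatic) = 0.02088 + 0.00552 + 0.03384 + 0.014592 + 0.01596 + 0.02832 = 0.119112 → 0.1191.

0.1191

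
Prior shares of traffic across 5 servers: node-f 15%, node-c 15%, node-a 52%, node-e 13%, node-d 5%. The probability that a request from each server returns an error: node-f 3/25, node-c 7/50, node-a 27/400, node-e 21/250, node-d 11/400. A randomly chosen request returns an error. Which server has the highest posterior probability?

Prior × likelihood for each hypothesis:
  node-f: 0.15 × 0.12 = 0.018
  node-c: 0.15 × 0.14 = 0.021
  node-a: 0.52 × 0.0675 = 0.0351
  node-e: 0.13 × 0.084 = 0.01092
  node-d: 0.05 × 0.0275 = 0.001375
Sum = 0.086395.
Largest term belongs to node-a, so node-a is most probable.

node-a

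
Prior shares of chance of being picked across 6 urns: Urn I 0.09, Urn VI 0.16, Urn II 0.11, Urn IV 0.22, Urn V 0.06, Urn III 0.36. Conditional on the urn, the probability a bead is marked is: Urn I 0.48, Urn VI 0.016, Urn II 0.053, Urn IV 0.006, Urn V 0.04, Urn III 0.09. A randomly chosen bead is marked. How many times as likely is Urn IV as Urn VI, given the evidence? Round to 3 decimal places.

0.516

By Bayes' rule, posterior ∝ prior × likelihood:
  Urn I: 0.09 × 0.48 = 0.0432
  Urn VI: 0.16 × 0.016 = 0.00256
  Urn II: 0.11 × 0.053 = 0.00583
  Urn IV: 0.22 × 0.006 = 0.00132
  Urn V: 0.06 × 0.04 = 0.0024
  Urn III: 0.36 × 0.09 = 0.0324
Normalizing constant = 0.08771.
The ratio is 0.00132 / 0.00256 (the normalizer cancels) = 0.516.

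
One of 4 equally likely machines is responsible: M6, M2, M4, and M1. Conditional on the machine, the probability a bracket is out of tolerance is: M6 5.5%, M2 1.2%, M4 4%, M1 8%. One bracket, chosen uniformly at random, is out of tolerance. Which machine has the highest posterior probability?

M1

With a uniform prior (1/4 each), posterior ∝ likelihood:
  M6: 0.055
  M2: 0.012
  M4: 0.04
  M1: 0.08
Normalizing constant = 0.187.
Largest term belongs to M1, so M1 is most probable.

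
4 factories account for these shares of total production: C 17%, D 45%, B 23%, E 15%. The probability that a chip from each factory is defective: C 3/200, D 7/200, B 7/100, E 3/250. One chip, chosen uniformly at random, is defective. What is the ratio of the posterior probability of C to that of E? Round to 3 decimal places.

By Bayes' rule, posterior ∝ prior × likelihood:
  C: 0.17 × 0.015 = 0.00255
  D: 0.45 × 0.035 = 0.01575
  B: 0.23 × 0.07 = 0.0161
  E: 0.15 × 0.012 = 0.0018
Normalizing constant = 0.0362.
The ratio is 0.00255 / 0.0018 (the normalizer cancels) = 1.417.

1.417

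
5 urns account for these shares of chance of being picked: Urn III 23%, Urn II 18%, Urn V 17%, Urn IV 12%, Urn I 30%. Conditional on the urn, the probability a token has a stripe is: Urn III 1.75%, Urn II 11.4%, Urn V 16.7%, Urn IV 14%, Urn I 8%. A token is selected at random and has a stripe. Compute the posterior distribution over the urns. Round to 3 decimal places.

Urn III 0.043, Urn II 0.219, Urn V 0.303, Urn IV 0.179, Urn I 0.256

By Bayes' rule, posterior ∝ prior × likelihood:
  Urn III: 0.23 × 0.0175 = 0.004025
  Urn II: 0.18 × 0.114 = 0.02052
  Urn V: 0.17 × 0.167 = 0.02839
  Urn IV: 0.12 × 0.14 = 0.0168
  Urn I: 0.3 × 0.08 = 0.024
Normalizing constant = 0.093735.
P(Urn III | striped) = 0.004025/0.093735 ≈ 0.043
P(Urn II | striped) = 0.02052/0.093735 ≈ 0.219
P(Urn V | striped) = 0.02839/0.093735 ≈ 0.303
P(Urn IV | striped) = 0.0168/0.093735 ≈ 0.179
P(Urn I | striped) = 0.024/0.093735 ≈ 0.256
(Check: 0.043+0.219+0.303+0.179+0.256 = 1.000.)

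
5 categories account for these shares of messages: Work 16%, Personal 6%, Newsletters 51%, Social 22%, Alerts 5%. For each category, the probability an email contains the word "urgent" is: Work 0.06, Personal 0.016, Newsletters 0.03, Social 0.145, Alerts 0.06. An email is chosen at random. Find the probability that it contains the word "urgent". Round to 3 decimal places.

0.061

Prior × likelihood for each hypothesis:
  Work: 0.16 × 0.06 = 0.0096
  Personal: 0.06 × 0.016 = 0.00096
  Newsletters: 0.51 × 0.03 = 0.0153
  Social: 0.22 × 0.145 = 0.0319
  Alerts: 0.05 × 0.06 = 0.003
P(urgent-flag) = 0.0096 + 0.00096 + 0.0153 + 0.0319 + 0.003 = 0.06076 → 0.061.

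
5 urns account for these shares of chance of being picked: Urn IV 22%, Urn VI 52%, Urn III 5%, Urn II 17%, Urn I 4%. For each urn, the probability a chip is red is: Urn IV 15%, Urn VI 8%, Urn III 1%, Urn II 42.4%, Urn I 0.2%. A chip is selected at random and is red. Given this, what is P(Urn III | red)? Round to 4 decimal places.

0.0034

Prior × likelihood for each hypothesis:
  Urn IV: 0.22 × 0.15 = 0.033
  Urn VI: 0.52 × 0.08 = 0.0416
  Urn III: 0.05 × 0.01 = 0.0005
  Urn II: 0.17 × 0.424 = 0.07208
  Urn I: 0.04 × 0.002 = 0.00008
Normalizing constant = 0.14726.
P(Urn III | evidence) = 0.0005 / 0.14726 ≈ 0.0034.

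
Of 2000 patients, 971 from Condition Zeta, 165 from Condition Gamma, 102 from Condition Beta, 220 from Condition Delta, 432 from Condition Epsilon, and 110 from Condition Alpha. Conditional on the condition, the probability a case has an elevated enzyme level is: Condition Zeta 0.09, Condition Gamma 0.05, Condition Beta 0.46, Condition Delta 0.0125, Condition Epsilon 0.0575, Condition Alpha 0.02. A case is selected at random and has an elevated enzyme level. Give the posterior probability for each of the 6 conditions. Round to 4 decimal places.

Condition Zeta 0.5070, Condition Gamma 0.0479, Condition Beta 0.2722, Condition Delta 0.0160, Condition Epsilon 0.1441, Condition Alpha 0.0128

Unnormalized posteriors (prior × likelihood):
  Condition Zeta: 0.4855 × 0.09 = 0.043695
  Condition Gamma: 0.0825 × 0.05 = 0.004125
  Condition Beta: 0.051 × 0.46 = 0.02346
  Condition Delta: 0.11 × 0.0125 = 0.001375
  Condition Epsilon: 0.216 × 0.0575 = 0.01242
  Condition Alpha: 0.055 × 0.02 = 0.0011
Sum = 0.086175.
P(Condition Zeta | elevated) = 0.043695/0.086175 ≈ 0.5070
P(Condition Gamma | elevated) = 0.004125/0.086175 ≈ 0.0479
P(Condition Beta | elevated) = 0.02346/0.086175 ≈ 0.2722
P(Condition Delta | elevated) = 0.001375/0.086175 ≈ 0.0160
P(Condition Epsilon | elevated) = 0.01242/0.086175 ≈ 0.1441
P(Condition Alpha | elevated) = 0.0011/0.086175 ≈ 0.0128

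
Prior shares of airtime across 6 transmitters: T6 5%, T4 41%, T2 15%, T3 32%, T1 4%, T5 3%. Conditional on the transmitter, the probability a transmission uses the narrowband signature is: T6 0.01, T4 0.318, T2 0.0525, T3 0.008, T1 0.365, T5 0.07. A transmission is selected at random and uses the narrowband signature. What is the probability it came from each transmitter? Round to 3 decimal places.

Unnormalized posteriors (prior × likelihood):
  T6: 0.05 × 0.01 = 0.0005
  T4: 0.41 × 0.318 = 0.13038
  T2: 0.15 × 0.0525 = 0.007875
  T3: 0.32 × 0.008 = 0.00256
  T1: 0.04 × 0.365 = 0.0146
  T5: 0.03 × 0.07 = 0.0021
Normalizing constant = 0.158015.
P(T6 | narrowband) = 0.0005/0.158015 ≈ 0.003
P(T4 | narrowband) = 0.13038/0.158015 ≈ 0.825
P(T2 | narrowband) = 0.007875/0.158015 ≈ 0.050
P(T3 | narrowband) = 0.00256/0.158015 ≈ 0.016
P(T1 | narrowband) = 0.0146/0.158015 ≈ 0.092
P(T5 | narrowband) = 0.0021/0.158015 ≈ 0.013

T6 0.003, T4 0.825, T2 0.050, T3 0.016, T1 0.092, T5 0.013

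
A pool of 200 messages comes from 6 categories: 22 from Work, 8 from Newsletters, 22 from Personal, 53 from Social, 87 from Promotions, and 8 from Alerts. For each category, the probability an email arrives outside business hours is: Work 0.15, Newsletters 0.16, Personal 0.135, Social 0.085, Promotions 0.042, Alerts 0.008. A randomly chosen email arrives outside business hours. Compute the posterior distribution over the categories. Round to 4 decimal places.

Work 0.2092, Newsletters 0.0812, Personal 0.1883, Social 0.2856, Promotions 0.2317, Alerts 0.0041

Prior × likelihood for each hypothesis:
  Work: 0.11 × 0.15 = 0.0165
  Newsletters: 0.04 × 0.16 = 0.0064
  Personal: 0.11 × 0.135 = 0.01485
  Social: 0.265 × 0.085 = 0.022525
  Promotions: 0.435 × 0.042 = 0.01827
  Alerts: 0.04 × 0.008 = 0.00032
Total = 0.078865.
P(Work | off-hours) = 0.0165/0.078865 ≈ 0.2092
P(Newsletters | off-hours) = 0.0064/0.078865 ≈ 0.0812
P(Personal | off-hours) = 0.01485/0.078865 ≈ 0.1883
P(Social | off-hours) = 0.022525/0.078865 ≈ 0.2856
P(Promotions | off-hours) = 0.01827/0.078865 ≈ 0.2317
P(Alerts | off-hours) = 0.00032/0.078865 ≈ 0.0041
(Check: 0.2092+0.0812+0.1883+0.2856+0.2317+0.0041 = 1.0001.)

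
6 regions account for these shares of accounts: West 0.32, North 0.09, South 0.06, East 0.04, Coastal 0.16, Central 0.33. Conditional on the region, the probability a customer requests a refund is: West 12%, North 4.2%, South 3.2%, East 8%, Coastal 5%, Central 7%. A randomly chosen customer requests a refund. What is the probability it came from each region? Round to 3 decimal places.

Unnormalized posteriors (prior × likelihood):
  West: 0.32 × 0.12 = 0.0384
  North: 0.09 × 0.042 = 0.00378
  South: 0.06 × 0.032 = 0.00192
  East: 0.04 × 0.08 = 0.0032
  Coastal: 0.16 × 0.05 = 0.008
  Central: 0.33 × 0.07 = 0.0231
Total = 0.0784.
P(West | refund) = 0.0384/0.0784 ≈ 0.490
P(North | refund) = 0.00378/0.0784 ≈ 0.048
P(South | refund) = 0.00192/0.0784 ≈ 0.024
P(East | refund) = 0.0032/0.0784 ≈ 0.041
P(Coastal | refund) = 0.008/0.0784 ≈ 0.102
P(Central | refund) = 0.0231/0.0784 ≈ 0.295

West 0.490, North 0.048, South 0.024, East 0.041, Coastal 0.102, Central 0.295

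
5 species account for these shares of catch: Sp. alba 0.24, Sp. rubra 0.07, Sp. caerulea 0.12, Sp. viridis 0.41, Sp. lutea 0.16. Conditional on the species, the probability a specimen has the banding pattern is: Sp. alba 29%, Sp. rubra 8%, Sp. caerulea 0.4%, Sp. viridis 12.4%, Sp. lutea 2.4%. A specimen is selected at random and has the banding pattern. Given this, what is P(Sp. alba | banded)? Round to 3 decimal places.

0.534

Prior × likelihood for each hypothesis:
  Sp. alba: 0.24 × 0.29 = 0.0696
  Sp. rubra: 0.07 × 0.08 = 0.0056
  Sp. caerulea: 0.12 × 0.004 = 0.00048
  Sp. viridis: 0.41 × 0.124 = 0.05084
  Sp. lutea: 0.16 × 0.024 = 0.00384
Normalizing constant = 0.13036.
P(Sp. alba | evidence) = 0.0696 / 0.13036 ≈ 0.534.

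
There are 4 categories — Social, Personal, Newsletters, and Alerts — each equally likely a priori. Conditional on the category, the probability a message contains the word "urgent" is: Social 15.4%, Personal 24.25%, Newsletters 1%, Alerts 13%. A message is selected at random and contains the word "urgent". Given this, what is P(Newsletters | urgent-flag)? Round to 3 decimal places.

0.019

Since the prior is uniform, the posterior is proportional to the likelihood:
  Social: 0.154
  Personal: 0.2425
  Newsletters: 0.01
  Alerts: 0.13
Sum = 0.5365.
P(Newsletters | evidence) = 0.01 / 0.5365 ≈ 0.019.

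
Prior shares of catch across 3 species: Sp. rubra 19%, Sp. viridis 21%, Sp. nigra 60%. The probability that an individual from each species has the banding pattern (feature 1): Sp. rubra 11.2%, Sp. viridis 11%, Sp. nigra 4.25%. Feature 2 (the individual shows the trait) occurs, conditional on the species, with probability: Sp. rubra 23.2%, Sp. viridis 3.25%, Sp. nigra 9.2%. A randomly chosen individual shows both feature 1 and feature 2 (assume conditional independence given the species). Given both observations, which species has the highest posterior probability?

Sp. rubra

Compute prior × likelihood for every hypothesis:
  Sp. rubra: 0.19 × 0.112 × 0.232 = 0.00493696
  Sp. viridis: 0.21 × 0.11 × 0.0325 = 0.00075075
  Sp. nigra: 0.6 × 0.0425 × 0.092 = 0.002346
Total = 0.00803371.
Largest term belongs to Sp. rubra, so Sp. rubra is most probable.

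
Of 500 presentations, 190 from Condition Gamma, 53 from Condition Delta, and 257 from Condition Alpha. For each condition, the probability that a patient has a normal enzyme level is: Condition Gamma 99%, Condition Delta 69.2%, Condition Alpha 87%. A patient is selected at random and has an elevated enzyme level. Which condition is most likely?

Condition Alpha

Taking complements, P(elevated | each) = Condition Gamma 0.01, Condition Delta 0.308, Condition Alpha 0.13.
By Bayes' rule, posterior ∝ prior × likelihood:
  Condition Gamma: 0.38 × 0.01 = 0.0038
  Condition Delta: 0.106 × 0.308 = 0.032648
  Condition Alpha: 0.514 × 0.13 = 0.06682
Normalizing constant = 0.103268.
Largest term belongs to Condition Alpha, so Condition Alpha is most probable.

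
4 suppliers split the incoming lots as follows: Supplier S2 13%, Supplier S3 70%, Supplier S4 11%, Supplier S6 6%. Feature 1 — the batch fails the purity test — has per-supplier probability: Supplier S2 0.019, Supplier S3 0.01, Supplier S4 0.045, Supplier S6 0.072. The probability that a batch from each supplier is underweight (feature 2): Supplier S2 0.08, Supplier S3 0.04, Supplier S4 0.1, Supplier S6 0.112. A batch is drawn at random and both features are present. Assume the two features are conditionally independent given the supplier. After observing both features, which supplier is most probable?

Prior × likelihood for each hypothesis:
  Supplier S2: 0.13 × 0.019 × 0.08 = 0.0001976
  Supplier S3: 0.7 × 0.01 × 0.04 = 0.00028
  Supplier S4: 0.11 × 0.045 × 0.1 = 0.000495
  Supplier S6: 0.06 × 0.072 × 0.112 = 0.00048384
Sum = 0.00145644.
Largest term belongs to Supplier S4, so Supplier S4 is most probable.

Supplier S4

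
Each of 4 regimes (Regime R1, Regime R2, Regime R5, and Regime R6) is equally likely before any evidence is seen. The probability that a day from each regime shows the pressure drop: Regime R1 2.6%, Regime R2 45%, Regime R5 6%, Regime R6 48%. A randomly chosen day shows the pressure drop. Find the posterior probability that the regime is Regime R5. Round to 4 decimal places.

0.0591

Since the prior is uniform, the posterior is proportional to the likelihood:
  Regime R1: 0.026
  Regime R2: 0.45
  Regime R5: 0.06
  Regime R6: 0.48
Normalizing constant = 1.016.
P(Regime R5 | evidence) = 0.06 / 1.016 ≈ 0.0591.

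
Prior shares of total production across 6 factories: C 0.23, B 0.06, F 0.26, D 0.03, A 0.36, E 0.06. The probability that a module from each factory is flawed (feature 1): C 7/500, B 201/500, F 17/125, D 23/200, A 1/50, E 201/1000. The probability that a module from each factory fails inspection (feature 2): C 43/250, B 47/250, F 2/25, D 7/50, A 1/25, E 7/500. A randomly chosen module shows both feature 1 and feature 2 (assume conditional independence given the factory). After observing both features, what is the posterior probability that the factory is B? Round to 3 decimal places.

Prior × likelihood for each hypothesis:
  C: 0.23 × 0.014 × 0.172 = 0.00055384
  B: 0.06 × 0.402 × 0.188 = 0.00453456
  F: 0.26 × 0.136 × 0.08 = 0.0028288
  D: 0.03 × 0.115 × 0.14 = 0.000483
  A: 0.36 × 0.02 × 0.04 = 0.000288
  E: 0.06 × 0.201 × 0.014 = 0.00016884
Sum = 0.00885704.
P(B | evidence) = 0.00453456 / 0.00885704 ≈ 0.512.

0.512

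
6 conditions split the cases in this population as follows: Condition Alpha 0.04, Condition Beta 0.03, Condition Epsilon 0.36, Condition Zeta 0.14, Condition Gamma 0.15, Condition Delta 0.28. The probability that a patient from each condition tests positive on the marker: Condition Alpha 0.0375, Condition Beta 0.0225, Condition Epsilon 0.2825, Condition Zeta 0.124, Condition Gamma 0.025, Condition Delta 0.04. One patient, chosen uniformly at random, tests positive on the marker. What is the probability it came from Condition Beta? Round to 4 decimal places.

By Bayes' rule, posterior ∝ prior × likelihood:
  Condition Alpha: 0.04 × 0.0375 = 0.0015
  Condition Beta: 0.03 × 0.0225 = 0.000675
  Condition Epsilon: 0.36 × 0.2825 = 0.1017
  Condition Zeta: 0.14 × 0.124 = 0.01736
  Condition Gamma: 0.15 × 0.025 = 0.00375
  Condition Delta: 0.28 × 0.04 = 0.0112
Sum = 0.136185.
P(Condition Beta | evidence) = 0.000675 / 0.136185 ≈ 0.0050.

0.0050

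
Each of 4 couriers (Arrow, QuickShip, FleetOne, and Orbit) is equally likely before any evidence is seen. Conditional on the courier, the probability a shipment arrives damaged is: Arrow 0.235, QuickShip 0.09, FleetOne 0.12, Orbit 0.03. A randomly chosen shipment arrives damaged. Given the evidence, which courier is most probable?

Arrow

With a uniform prior (1/4 each), posterior ∝ likelihood:
  Arrow: 0.235
  QuickShip: 0.09
  FleetOne: 0.12
  Orbit: 0.03
Total = 0.475.
Largest term belongs to Arrow, so Arrow is most probable.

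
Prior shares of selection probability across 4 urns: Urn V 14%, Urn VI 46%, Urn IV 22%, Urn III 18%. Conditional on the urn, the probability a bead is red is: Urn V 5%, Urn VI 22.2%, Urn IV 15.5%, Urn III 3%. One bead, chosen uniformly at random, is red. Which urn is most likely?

Compute prior × likelihood for every hypothesis:
  Urn V: 0.14 × 0.05 = 0.007
  Urn VI: 0.46 × 0.222 = 0.10212
  Urn IV: 0.22 × 0.155 = 0.0341
  Urn III: 0.18 × 0.03 = 0.0054
Sum = 0.14862.
Largest term belongs to Urn VI, so Urn VI is most probable.

Urn VI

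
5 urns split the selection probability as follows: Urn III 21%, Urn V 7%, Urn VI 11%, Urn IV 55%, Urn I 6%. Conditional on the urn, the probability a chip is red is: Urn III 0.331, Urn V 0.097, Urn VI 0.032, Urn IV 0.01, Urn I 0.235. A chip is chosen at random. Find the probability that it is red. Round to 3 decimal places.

0.099

By Bayes' rule, posterior ∝ prior × likelihood:
  Urn III: 0.21 × 0.331 = 0.06951
  Urn V: 0.07 × 0.097 = 0.00679
  Urn VI: 0.11 × 0.032 = 0.00352
  Urn IV: 0.55 × 0.01 = 0.0055
  Urn I: 0.06 × 0.235 = 0.0141
P(red) = 0.06951 + 0.00679 + 0.00352 + 0.0055 + 0.0141 = 0.09942 → 0.099.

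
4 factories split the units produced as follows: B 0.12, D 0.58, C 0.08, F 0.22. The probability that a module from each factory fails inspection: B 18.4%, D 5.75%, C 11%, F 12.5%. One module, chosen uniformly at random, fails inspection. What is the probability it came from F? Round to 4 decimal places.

Unnormalized posteriors (prior × likelihood):
  B: 0.12 × 0.184 = 0.02208
  D: 0.58 × 0.0575 = 0.03335
  C: 0.08 × 0.11 = 0.0088
  F: 0.22 × 0.125 = 0.0275
Total = 0.09173.
P(F | evidence) = 0.0275 / 0.09173 ≈ 0.2998.

0.2998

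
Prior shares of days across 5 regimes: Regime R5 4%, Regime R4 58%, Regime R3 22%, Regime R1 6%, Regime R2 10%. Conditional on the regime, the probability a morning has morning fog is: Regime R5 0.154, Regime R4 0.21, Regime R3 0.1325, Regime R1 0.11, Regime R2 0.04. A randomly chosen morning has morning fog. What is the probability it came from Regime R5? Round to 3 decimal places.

0.037

Unnormalized posteriors (prior × likelihood):
  Regime R5: 0.04 × 0.154 = 0.00616
  Regime R4: 0.58 × 0.21 = 0.1218
  Regime R3: 0.22 × 0.1325 = 0.02915
  Regime R1: 0.06 × 0.11 = 0.0066
  Regime R2: 0.1 × 0.04 = 0.004
Sum = 0.16771.
P(Regime R5 | evidence) = 0.00616 / 0.16771 ≈ 0.037.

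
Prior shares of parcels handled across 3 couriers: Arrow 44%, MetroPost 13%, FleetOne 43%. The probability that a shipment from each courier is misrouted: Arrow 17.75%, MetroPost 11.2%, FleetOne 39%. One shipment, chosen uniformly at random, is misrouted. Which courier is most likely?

Compute prior × likelihood for every hypothesis:
  Arrow: 0.44 × 0.1775 = 0.0781
  MetroPost: 0.13 × 0.112 = 0.01456
  FleetOne: 0.43 × 0.39 = 0.1677
Sum = 0.26036.
Largest term belongs to FleetOne, so FleetOne is most probable.

FleetOne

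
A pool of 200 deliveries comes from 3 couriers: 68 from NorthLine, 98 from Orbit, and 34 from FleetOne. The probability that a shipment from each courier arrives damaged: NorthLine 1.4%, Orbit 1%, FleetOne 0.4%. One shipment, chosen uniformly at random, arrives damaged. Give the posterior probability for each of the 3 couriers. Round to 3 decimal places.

NorthLine 0.460, Orbit 0.474, FleetOne 0.066

Unnormalized posteriors (prior × likelihood):
  NorthLine: 0.34 × 0.014 = 0.00476
  Orbit: 0.49 × 0.01 = 0.0049
  FleetOne: 0.17 × 0.004 = 0.00068
Total = 0.01034.
P(NorthLine | damaged) = 0.00476/0.01034 ≈ 0.460
P(Orbit | damaged) = 0.0049/0.01034 ≈ 0.474
P(FleetOne | damaged) = 0.00068/0.01034 ≈ 0.066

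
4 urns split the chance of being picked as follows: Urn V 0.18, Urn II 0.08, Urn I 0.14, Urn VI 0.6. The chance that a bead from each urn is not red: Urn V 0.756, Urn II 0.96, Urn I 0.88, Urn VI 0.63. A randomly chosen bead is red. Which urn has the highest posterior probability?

Urn VI

Taking complements, P(red | each) = Urn V 0.244, Urn II 0.04, Urn I 0.12, Urn VI 0.37.
Prior × likelihood for each hypothesis:
  Urn V: 0.18 × 0.244 = 0.04392
  Urn II: 0.08 × 0.04 = 0.0032
  Urn I: 0.14 × 0.12 = 0.0168
  Urn VI: 0.6 × 0.37 = 0.222
Total = 0.28592.
Largest term belongs to Urn VI, so Urn VI is most probable.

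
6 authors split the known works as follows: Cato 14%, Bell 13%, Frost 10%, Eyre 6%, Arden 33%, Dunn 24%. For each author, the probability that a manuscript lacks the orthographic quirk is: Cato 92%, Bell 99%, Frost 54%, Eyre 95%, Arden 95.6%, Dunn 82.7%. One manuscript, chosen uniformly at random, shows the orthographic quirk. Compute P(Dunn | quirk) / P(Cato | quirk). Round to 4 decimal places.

Taking complements, P(quirk | each) = Cato 0.08, Bell 0.01, Frost 0.46, Eyre 0.05, Arden 0.044, Dunn 0.173.
Unnormalized posteriors (prior × likelihood):
  Cato: 0.14 × 0.08 = 0.0112
  Bell: 0.13 × 0.01 = 0.0013
  Frost: 0.1 × 0.46 = 0.046
  Eyre: 0.06 × 0.05 = 0.003
  Arden: 0.33 × 0.044 = 0.01452
  Dunn: 0.24 × 0.173 = 0.04152
Normalizing constant = 0.11754.
The ratio is 0.04152 / 0.0112 (the normalizer cancels) = 3.7071.

3.7071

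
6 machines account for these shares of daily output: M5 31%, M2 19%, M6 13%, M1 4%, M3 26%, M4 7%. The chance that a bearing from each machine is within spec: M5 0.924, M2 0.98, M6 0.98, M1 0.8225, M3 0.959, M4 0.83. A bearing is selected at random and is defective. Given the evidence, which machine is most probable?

M5

Taking complements, P(defective | each) = M5 0.076, M2 0.02, M6 0.02, M1 0.1775, M3 0.041, M4 0.17.
Compute prior × likelihood for every hypothesis:
  M5: 0.31 × 0.076 = 0.02356
  M2: 0.19 × 0.02 = 0.0038
  M6: 0.13 × 0.02 = 0.0026
  M1: 0.04 × 0.1775 = 0.0071
  M3: 0.26 × 0.041 = 0.01066
  M4: 0.07 × 0.17 = 0.0119
Total = 0.05962.
Largest term belongs to M5, so M5 is most probable.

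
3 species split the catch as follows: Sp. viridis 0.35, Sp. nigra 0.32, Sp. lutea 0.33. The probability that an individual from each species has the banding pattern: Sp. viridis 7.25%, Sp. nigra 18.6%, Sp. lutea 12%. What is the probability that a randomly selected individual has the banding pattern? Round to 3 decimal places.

By Bayes' rule, posterior ∝ prior × likelihood:
  Sp. viridis: 0.35 × 0.0725 = 0.025375
  Sp. nigra: 0.32 × 0.186 = 0.05952
  Sp. lutea: 0.33 × 0.12 = 0.0396
P(banded) = 0.025375 + 0.05952 + 0.0396 = 0.124495 → 0.124.

0.124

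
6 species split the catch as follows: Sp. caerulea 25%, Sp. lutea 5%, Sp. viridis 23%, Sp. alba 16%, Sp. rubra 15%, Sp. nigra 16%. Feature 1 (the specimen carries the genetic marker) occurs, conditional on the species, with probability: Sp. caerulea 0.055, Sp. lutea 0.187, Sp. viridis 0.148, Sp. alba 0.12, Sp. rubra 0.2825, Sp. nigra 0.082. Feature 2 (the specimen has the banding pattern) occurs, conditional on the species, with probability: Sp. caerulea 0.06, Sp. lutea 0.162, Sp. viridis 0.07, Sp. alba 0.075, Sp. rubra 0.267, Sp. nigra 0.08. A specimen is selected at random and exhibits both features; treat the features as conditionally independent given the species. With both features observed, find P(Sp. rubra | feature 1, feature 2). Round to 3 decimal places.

0.611

By Bayes' rule, posterior ∝ prior × likelihood:
  Sp. caerulea: 0.25 × 0.055 × 0.06 = 0.000825
  Sp. lutea: 0.05 × 0.187 × 0.162 = 0.0015147
  Sp. viridis: 0.23 × 0.148 × 0.07 = 0.0023828
  Sp. alba: 0.16 × 0.12 × 0.075 = 0.00144
  Sp. rubra: 0.15 × 0.2825 × 0.267 = 0.011314125
  Sp. nigra: 0.16 × 0.082 × 0.08 = 0.0010496
Normalizing constant = 0.018526225.
P(Sp. rubra | evidence) = 0.011314125 / 0.018526225 ≈ 0.611.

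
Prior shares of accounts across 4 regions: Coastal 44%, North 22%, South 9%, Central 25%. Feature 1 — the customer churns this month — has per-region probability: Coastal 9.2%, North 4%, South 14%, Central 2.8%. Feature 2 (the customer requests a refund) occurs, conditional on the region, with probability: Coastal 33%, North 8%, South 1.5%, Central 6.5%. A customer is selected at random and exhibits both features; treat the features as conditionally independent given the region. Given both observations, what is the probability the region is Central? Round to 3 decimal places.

0.031

Compute prior × likelihood for every hypothesis:
  Coastal: 0.44 × 0.092 × 0.33 = 0.0133584
  North: 0.22 × 0.04 × 0.08 = 0.000704
  South: 0.09 × 0.14 × 0.015 = 0.000189
  Central: 0.25 × 0.028 × 0.065 = 0.000455
Sum = 0.0147064.
P(Central | evidence) = 0.000455 / 0.0147064 ≈ 0.031.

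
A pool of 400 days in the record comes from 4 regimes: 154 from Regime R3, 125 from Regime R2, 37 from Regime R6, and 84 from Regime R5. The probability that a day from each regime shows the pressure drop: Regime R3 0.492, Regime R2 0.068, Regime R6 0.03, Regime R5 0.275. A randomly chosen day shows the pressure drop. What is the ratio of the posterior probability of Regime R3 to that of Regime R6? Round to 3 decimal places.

68.259

By Bayes' rule, posterior ∝ prior × likelihood:
  Regime R3: 0.385 × 0.492 = 0.18942
  Regime R2: 0.3125 × 0.068 = 0.02125
  Regime R6: 0.0925 × 0.03 = 0.002775
  Regime R5: 0.21 × 0.275 = 0.05775
Normalizing constant = 0.271195.
The ratio is 0.18942 / 0.002775 (the normalizer cancels) = 68.259.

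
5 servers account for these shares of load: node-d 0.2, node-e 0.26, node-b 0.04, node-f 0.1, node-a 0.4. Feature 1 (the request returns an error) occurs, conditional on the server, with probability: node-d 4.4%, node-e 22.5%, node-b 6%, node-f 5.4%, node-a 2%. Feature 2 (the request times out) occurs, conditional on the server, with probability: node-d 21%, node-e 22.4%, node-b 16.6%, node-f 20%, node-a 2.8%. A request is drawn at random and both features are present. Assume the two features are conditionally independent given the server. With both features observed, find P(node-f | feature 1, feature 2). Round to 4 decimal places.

Compute prior × likelihood for every hypothesis:
  node-d: 0.2 × 0.044 × 0.21 = 0.001848
  node-e: 0.26 × 0.225 × 0.224 = 0.013104
  node-b: 0.04 × 0.06 × 0.166 = 0.0003984
  node-f: 0.1 × 0.054 × 0.2 = 0.00108
  node-a: 0.4 × 0.02 × 0.028 = 0.000224
Total = 0.0166544.
P(node-f | evidence) = 0.00108 / 0.0166544 ≈ 0.0648.

0.0648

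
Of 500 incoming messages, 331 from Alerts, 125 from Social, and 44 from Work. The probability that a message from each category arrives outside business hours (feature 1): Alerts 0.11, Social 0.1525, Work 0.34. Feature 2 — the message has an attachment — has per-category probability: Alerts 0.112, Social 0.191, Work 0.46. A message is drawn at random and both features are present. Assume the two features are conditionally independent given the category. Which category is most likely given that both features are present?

Work

Unnormalized posteriors (prior × likelihood):
  Alerts: 0.662 × 0.11 × 0.112 = 0.00815584
  Social: 0.25 × 0.1525 × 0.191 = 0.007281875
  Work: 0.088 × 0.34 × 0.46 = 0.0137632
Sum = 0.029200915.
Largest term belongs to Work, so Work is most probable.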